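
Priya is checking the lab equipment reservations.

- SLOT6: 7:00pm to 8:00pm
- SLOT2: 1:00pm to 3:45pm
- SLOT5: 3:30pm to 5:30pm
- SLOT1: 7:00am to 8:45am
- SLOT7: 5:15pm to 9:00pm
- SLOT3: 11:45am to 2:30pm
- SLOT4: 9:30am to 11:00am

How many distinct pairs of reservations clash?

Sorted by start: SLOT1, SLOT4, SLOT3, SLOT2, SLOT5, SLOT7, SLOT6.
SLOT4 starts after SLOT1 ends, so nothing later overlaps SLOT1 either.
SLOT3 starts after SLOT4 ends, so nothing later overlaps SLOT4 either.
SLOT2 starts before SLOT3 ends → SLOT3 and SLOT2 overlap.
SLOT5 starts after SLOT3 ends, so nothing later overlaps SLOT3 either.
SLOT5 starts before SLOT2 ends → SLOT2 and SLOT5 overlap.
SLOT7 starts after SLOT2 ends, so nothing later overlaps SLOT2 either.
SLOT7 starts before SLOT5 ends → SLOT5 and SLOT7 overlap.
SLOT6 starts after SLOT5 ends.
SLOT6 starts before SLOT7 ends → SLOT7 and SLOT6 overlap.
Overlapping pairs: SLOT2 & SLOT3, SLOT2 & SLOT5, SLOT5 & SLOT7, SLOT6 & SLOT7 — 4 in total.

4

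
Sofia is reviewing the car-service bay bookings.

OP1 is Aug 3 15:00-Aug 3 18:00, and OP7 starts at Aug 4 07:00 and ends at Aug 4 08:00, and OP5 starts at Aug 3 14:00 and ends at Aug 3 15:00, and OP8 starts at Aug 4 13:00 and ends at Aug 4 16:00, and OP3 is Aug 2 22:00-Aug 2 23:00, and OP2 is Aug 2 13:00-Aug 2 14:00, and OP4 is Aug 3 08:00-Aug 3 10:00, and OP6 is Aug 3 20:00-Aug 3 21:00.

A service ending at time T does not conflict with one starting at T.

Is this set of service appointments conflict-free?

Two intervals overlap when each starts before the other ends.
Sorted by start: OP2, OP3, OP4, OP5, OP1, OP6, OP7, OP8.
OP3 starts after OP2 ends, so OP2 has no further overlaps.
OP4 starts after OP3 ends, so OP3 has no further overlaps.
OP5 starts after OP4 ends, so OP4 has no further overlaps.
OP1 starts exactly when OP5 ends (back-to-back, no overlap), so OP5 has no further overlaps.
OP6 starts after OP1 ends, so OP1 has no further overlaps.
OP7 starts after OP6 ends, so OP6 has no further overlaps.
OP8 starts after OP7 ends.
Every pair is clear; the schedule has no overlaps.

Yes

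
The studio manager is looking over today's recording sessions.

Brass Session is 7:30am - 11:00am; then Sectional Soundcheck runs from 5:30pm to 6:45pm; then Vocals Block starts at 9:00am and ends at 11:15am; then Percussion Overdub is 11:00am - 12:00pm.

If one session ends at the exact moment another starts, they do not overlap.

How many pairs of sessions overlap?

2

Sorted by start: Brass Session, Vocals Block, Percussion Overdub, Sectional Soundcheck.
Vocals Block starts before Brass Session ends → Brass Session and Vocals Block overlap.
Percussion Overdub starts exactly when Brass Session ends (back-to-back, no overlap), so nothing later overlaps Brass Session either.
Percussion Overdub starts before Vocals Block ends → Vocals Block and Percussion Overdub overlap.
Sectional Soundcheck starts after Vocals Block ends.
Sectional Soundcheck starts after Percussion Overdub ends.
Overlapping pairs: Brass Session & Vocals Block, Percussion Overdub & Vocals Block — 2 in total.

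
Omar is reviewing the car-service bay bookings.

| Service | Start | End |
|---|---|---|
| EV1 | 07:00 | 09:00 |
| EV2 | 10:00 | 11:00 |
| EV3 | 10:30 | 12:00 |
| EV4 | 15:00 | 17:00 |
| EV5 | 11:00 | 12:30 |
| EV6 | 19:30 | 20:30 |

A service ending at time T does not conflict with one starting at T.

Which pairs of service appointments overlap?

Sorted by start: EV1, EV2, EV3, EV5, EV4, EV6.
EV2 starts after EV1 ends — done with EV1.
EV3 starts before EV2 ends → EV2 and EV3 overlap.
EV5 starts exactly when EV2 ends (back-to-back, no overlap) — done with EV2.
EV5 starts before EV3 ends → EV3 and EV5 overlap.
EV4 starts after EV3 ends — done with EV3.
EV4 starts after EV5 ends — done with EV5.
EV6 starts after EV4 ends.

EV2 & EV3, EV3 & EV5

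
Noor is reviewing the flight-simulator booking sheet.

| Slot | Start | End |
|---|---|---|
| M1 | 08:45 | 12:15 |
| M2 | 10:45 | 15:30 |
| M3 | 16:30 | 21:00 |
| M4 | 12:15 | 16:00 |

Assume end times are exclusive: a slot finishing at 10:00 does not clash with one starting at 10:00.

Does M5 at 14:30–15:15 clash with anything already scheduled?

M1: ends 12:15 at or before M5 starts 14:30 → clear.
M2: starts 10:45 before M5 ends 15:15, and ends 15:30 after M5 starts 14:30 → overlap.
M4: starts 12:15 before M5 ends 15:15, and ends 16:00 after M5 starts 14:30 → overlap.
M3: starts 16:30 at or after M5 ends 15:15 → clear.
M5 overlaps M2, M4.

Yes — it overlaps M2, M4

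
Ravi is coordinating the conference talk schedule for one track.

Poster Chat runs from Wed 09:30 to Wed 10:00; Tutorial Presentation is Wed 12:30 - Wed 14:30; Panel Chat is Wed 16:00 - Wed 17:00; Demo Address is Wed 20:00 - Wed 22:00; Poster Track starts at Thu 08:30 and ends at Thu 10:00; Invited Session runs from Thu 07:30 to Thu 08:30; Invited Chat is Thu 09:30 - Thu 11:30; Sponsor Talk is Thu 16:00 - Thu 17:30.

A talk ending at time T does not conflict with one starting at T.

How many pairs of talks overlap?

1

Check each pair: they overlap iff neither finishes before the other starts.
Sorted by start: Poster Chat, Tutorial Presentation, Panel Chat, Demo Address, Invited Session, Poster Track, Invited Chat, Sponsor Talk.
Tutorial Presentation starts after Poster Chat ends; Poster Chat is clear from here.
Panel Chat starts after Tutorial Presentation ends; Tutorial Presentation is clear from here.
Demo Address starts after Panel Chat ends; Panel Chat is clear from here.
Invited Session starts after Demo Address ends; Demo Address is clear from here.
Poster Track starts exactly when Invited Session ends (back-to-back, no overlap); Invited Session is clear from here.
Invited Chat starts before Poster Track ends → Poster Track and Invited Chat overlap.
Sponsor Talk starts after Poster Track ends.
Sponsor Talk starts after Invited Chat ends.
Overlapping pairs: Invited Chat & Poster Track — 1 in total.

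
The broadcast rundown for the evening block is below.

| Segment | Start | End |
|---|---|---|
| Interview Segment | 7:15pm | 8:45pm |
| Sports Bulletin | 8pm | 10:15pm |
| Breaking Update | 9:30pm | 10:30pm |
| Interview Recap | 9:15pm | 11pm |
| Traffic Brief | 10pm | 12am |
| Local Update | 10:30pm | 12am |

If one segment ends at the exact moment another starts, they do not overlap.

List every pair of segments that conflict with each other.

Two intervals overlap when each starts before the other ends.
Sorted by start: Interview Segment, Sports Bulletin, Interview Recap, Breaking Update, Traffic Brief, Local Update.
Sports Bulletin starts before Interview Segment ends → Interview Segment and Sports Bulletin overlap.
Interview Recap starts after Interview Segment ends; Interview Segment is clear from here.
Interview Recap starts before Sports Bulletin ends → Sports Bulletin and Interview Recap overlap.
Breaking Update starts before Sports Bulletin ends → Sports Bulletin and Breaking Update overlap.
Traffic Brief starts before Sports Bulletin ends → Sports Bulletin and Traffic Brief overlap.
Local Update starts after Sports Bulletin ends.
Breaking Update starts before Interview Recap ends → Interview Recap and Breaking Update overlap.
Traffic Brief starts before Interview Recap ends → Interview Recap and Traffic Brief overlap.
Local Update starts before Interview Recap ends → Interview Recap and Local Update overlap.
Traffic Brief starts before Breaking Update ends → Breaking Update and Traffic Brief overlap.
Local Update starts exactly when Breaking Update ends (back-to-back, no overlap).
Local Update starts before Traffic Brief ends → Traffic Brief and Local Update overlap.

Breaking Update & Interview Recap, Breaking Update & Sports Bulletin, Breaking Update & Traffic Brief, Interview Recap & Local Update, Interview Recap & Sports Bulletin, Interview Recap & Traffic Brief, Interview Segment & Sports Bulletin, Local Update & Traffic Brief, Sports Bulletin & Traffic Brief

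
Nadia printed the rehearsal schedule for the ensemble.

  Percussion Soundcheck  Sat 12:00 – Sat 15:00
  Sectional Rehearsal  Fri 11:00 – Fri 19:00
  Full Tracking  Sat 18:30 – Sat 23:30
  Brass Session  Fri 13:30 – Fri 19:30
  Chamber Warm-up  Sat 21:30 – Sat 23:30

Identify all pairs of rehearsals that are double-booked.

Sorted by start: Sectional Rehearsal, Brass Session, Percussion Soundcheck, Full Tracking, Chamber Warm-up.
Brass Session starts before Sectional Rehearsal ends → Sectional Rehearsal and Brass Session overlap.
Percussion Soundcheck starts after Sectional Rehearsal ends, so Sectional Rehearsal has no further overlaps.
Percussion Soundcheck starts after Brass Session ends, so Brass Session has no further overlaps.
Full Tracking starts after Percussion Soundcheck ends, so Percussion Soundcheck has no further overlaps.
Chamber Warm-up starts before Full Tracking ends → Full Tracking and Chamber Warm-up overlap.

Brass Session & Sectional Rehearsal, Chamber Warm-up & Full Tracking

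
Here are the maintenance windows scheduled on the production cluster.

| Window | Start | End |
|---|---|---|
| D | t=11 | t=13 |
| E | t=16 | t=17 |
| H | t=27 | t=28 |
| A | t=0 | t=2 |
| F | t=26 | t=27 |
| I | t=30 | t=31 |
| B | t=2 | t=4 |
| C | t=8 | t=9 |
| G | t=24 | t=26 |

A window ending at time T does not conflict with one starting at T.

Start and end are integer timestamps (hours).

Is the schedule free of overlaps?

Yes

Check each pair: they overlap iff neither finishes before the other starts.
Sorted by start: A, B, C, D, E, G, F, H, I.
B starts exactly when A ends (back-to-back, no overlap) — done with A.
C starts after B ends — done with B.
D starts after C ends — done with C.
E starts after D ends — done with D.
G starts after E ends — done with E.
F starts exactly when G ends (back-to-back, no overlap) — done with G.
H starts exactly when F ends (back-to-back, no overlap) — done with F.
I starts after H ends.
Every pair is clear; the schedule has no overlaps.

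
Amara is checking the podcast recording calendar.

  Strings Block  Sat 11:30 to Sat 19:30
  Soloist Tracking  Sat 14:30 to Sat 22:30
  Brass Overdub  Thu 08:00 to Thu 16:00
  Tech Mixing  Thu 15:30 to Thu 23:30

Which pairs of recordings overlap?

Brass Overdub & Tech Mixing, Soloist Tracking & Strings Block

Sorted by start: Brass Overdub, Tech Mixing, Strings Block, Soloist Tracking.
Tech Mixing starts before Brass Overdub ends → Brass Overdub and Tech Mixing overlap.
Strings Block starts after Brass Overdub ends; Brass Overdub is clear from here.
Strings Block starts after Tech Mixing ends; Tech Mixing is clear from here.
Soloist Tracking starts before Strings Block ends → Strings Block and Soloist Tracking overlap.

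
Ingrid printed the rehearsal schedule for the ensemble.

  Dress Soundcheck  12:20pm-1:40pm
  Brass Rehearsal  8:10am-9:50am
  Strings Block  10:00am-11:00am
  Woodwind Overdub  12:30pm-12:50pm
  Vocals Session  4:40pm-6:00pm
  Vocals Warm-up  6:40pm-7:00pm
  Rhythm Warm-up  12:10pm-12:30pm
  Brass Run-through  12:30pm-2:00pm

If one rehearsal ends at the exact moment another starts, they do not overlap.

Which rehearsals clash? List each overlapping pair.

Brass Run-through & Dress Soundcheck, Brass Run-through & Woodwind Overdub, Dress Soundcheck & Rhythm Warm-up, Dress Soundcheck & Woodwind Overdub

Sorted by start: Brass Rehearsal, Strings Block, Rhythm Warm-up, Dress Soundcheck, Woodwind Overdub, Brass Run-through, Vocals Session, Vocals Warm-up.
Strings Block starts after Brass Rehearsal ends, so nothing later overlaps Brass Rehearsal either.
Rhythm Warm-up starts after Strings Block ends, so nothing later overlaps Strings Block either.
Dress Soundcheck starts before Rhythm Warm-up ends → Rhythm Warm-up and Dress Soundcheck overlap.
Woodwind Overdub starts exactly when Rhythm Warm-up ends (back-to-back, no overlap), so nothing later overlaps Rhythm Warm-up either.
Woodwind Overdub starts before Dress Soundcheck ends → Dress Soundcheck and Woodwind Overdub overlap.
Brass Run-through starts before Dress Soundcheck ends → Dress Soundcheck and Brass Run-through overlap.
Vocals Session starts after Dress Soundcheck ends, so nothing later overlaps Dress Soundcheck either.
Brass Run-through starts before Woodwind Overdub ends → Woodwind Overdub and Brass Run-through overlap.
Vocals Session starts after Woodwind Overdub ends, so nothing later overlaps Woodwind Overdub either.
Vocals Session starts after Brass Run-through ends, so nothing later overlaps Brass Run-through either.
Vocals Warm-up starts after Vocals Session ends.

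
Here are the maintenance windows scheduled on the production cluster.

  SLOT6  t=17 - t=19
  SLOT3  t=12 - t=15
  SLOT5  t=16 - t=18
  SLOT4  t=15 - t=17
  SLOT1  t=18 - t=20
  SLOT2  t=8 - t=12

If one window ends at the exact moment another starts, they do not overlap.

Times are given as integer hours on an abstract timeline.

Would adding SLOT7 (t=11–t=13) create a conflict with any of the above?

SLOT2: starts t=8 before SLOT7 ends t=13, and ends t=12 after SLOT7 starts t=11 → overlap.
SLOT3: starts t=12 before SLOT7 ends t=13, and ends t=15 after SLOT7 starts t=11 → overlap.
SLOT4: starts t=15 at or after SLOT7 ends t=13 → clear.
SLOT5: starts t=16 at or after SLOT7 ends t=13 → clear.
SLOT6: starts t=17 at or after SLOT7 ends t=13 → clear.
SLOT1: starts t=18 at or after SLOT7 ends t=13 → clear.
SLOT7 overlaps SLOT2, SLOT3.

Yes — it overlaps SLOT2, SLOT3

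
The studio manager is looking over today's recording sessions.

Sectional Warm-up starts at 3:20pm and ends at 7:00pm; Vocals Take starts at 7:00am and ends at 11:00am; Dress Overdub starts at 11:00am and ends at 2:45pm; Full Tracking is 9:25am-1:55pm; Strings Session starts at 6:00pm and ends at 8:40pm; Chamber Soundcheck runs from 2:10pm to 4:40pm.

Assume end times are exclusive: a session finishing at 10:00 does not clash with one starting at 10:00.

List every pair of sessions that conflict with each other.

Chamber Soundcheck & Dress Overdub, Chamber Soundcheck & Sectional Warm-up, Dress Overdub & Full Tracking, Full Tracking & Vocals Take, Sectional Warm-up & Strings Session

Sorted by start: Vocals Take, Full Tracking, Dress Overdub, Chamber Soundcheck, Sectional Warm-up, Strings Session.
Full Tracking starts before Vocals Take ends → Vocals Take and Full Tracking overlap.
Dress Overdub starts exactly when Vocals Take ends (back-to-back, no overlap); Vocals Take is clear from here.
Dress Overdub starts before Full Tracking ends → Full Tracking and Dress Overdub overlap.
Chamber Soundcheck starts after Full Tracking ends; Full Tracking is clear from here.
Chamber Soundcheck starts before Dress Overdub ends → Dress Overdub and Chamber Soundcheck overlap.
Sectional Warm-up starts after Dress Overdub ends; Dress Overdub is clear from here.
Sectional Warm-up starts before Chamber Soundcheck ends → Chamber Soundcheck and Sectional Warm-up overlap.
Strings Session starts after Chamber Soundcheck ends.
Strings Session starts before Sectional Warm-up ends → Sectional Warm-up and Strings Session overlap.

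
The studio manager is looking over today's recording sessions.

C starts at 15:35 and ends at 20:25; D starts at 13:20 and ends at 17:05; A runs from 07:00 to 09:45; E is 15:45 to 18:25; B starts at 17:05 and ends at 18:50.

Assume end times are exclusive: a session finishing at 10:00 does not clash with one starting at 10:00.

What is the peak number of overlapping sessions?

Walk through starts and ends in time order (an end at T is processed before a start at T):
07:00 start A → 1
09:45 end A → 0
13:20 start D → 1
15:35 start C → 2
15:45 start E → 3
17:05 end D → 2
17:05 start B → 3
18:25 end E → 2
18:50 end B → 1
20:25 end C → 0
Peak is 3, at 15:45 (C, D, E).

3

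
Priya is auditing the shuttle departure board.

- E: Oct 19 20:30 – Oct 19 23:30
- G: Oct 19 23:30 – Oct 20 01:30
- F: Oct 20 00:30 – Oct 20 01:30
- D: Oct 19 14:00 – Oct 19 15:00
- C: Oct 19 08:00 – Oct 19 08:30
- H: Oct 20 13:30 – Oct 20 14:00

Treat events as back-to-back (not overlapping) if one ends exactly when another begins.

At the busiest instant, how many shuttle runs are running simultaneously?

Sort all start/end points and keep a running count:
Oct 19 08:00 start C → 1
Oct 19 08:30 end C → 0
Oct 19 14:00 start D → 1
Oct 19 15:00 end D → 0
Oct 19 20:30 start E → 1
Oct 19 23:30 end E → 0
Oct 19 23:30 start G → 1
Oct 20 00:30 start F → 2
Oct 20 01:30 end F → 1
Oct 20 01:30 end G → 0
Oct 20 13:30 start H → 1
Oct 20 14:00 end H → 0
Peak is 2, at Oct 20 00:30 (F, G).

2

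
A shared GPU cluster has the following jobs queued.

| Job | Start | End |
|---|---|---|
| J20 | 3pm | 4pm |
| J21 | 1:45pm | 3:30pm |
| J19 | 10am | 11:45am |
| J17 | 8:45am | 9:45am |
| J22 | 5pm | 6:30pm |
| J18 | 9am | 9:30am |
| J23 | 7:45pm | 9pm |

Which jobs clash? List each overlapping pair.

J17 & J18, J20 & J21

Sorted by start: J17, J18, J19, J21, J20, J22, J23.
J18 starts before J17 ends → J17 and J18 overlap.
J19 starts after J17 ends, so nothing later overlaps J17 either.
J19 starts after J18 ends, so nothing later overlaps J18 either.
J21 starts after J19 ends, so nothing later overlaps J19 either.
J20 starts before J21 ends → J21 and J20 overlap.
J22 starts after J21 ends, so nothing later overlaps J21 either.
J22 starts after J20 ends, so nothing later overlaps J20 either.
J23 starts after J22 ends.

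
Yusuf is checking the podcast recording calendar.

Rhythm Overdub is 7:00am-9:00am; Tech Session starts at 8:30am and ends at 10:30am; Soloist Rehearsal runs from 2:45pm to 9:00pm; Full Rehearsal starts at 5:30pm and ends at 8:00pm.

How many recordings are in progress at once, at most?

Sort all start/end points and keep a running count:
7:00am start Rhythm Overdub → 1
8:30am start Tech Session → 2
9:00am end Rhythm Overdub → 1
10:30am end Tech Session → 0
2:45pm start Soloist Rehearsal → 1
5:30pm start Full Rehearsal → 2
8:00pm end Full Rehearsal → 1
9:00pm end Soloist Rehearsal → 0
Peak is 2, at 8:30am (Rhythm Overdub, Tech Session).

2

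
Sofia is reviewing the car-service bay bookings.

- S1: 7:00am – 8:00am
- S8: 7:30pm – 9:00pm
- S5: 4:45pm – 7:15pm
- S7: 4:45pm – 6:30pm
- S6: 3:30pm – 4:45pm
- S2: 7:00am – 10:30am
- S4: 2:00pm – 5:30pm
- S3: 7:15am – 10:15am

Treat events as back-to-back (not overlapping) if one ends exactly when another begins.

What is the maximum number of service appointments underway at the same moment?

Walk through starts and ends in time order (an end at T is processed before a start at T):
7:00am start S1 → 1
7:00am start S2 → 2
7:15am start S3 → 3
8:00am end S1 → 2
10:15am end S3 → 1
10:30am end S2 → 0
2:00pm start S4 → 1
3:30pm start S6 → 2
4:45pm end S6 → 1
4:45pm start S5 → 2
4:45pm start S7 → 3
5:30pm end S4 → 2
6:30pm end S7 → 1
7:15pm end S5 → 0
7:30pm start S8 → 1
9:00pm end S8 → 0
Peak is 3, at 7:15am (S1, S2, S3).

3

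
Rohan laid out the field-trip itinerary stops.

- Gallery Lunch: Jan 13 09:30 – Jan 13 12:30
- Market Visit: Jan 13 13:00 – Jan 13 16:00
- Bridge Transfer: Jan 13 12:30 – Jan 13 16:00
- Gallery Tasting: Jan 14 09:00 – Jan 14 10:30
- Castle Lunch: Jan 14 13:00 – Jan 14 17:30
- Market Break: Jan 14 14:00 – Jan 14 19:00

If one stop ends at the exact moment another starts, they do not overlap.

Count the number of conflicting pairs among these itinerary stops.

2

Two intervals overlap when each starts before the other ends.
Sorted by start: Gallery Lunch, Bridge Transfer, Market Visit, Gallery Tasting, Castle Lunch, Market Break.
Bridge Transfer starts exactly when Gallery Lunch ends (back-to-back, no overlap) — done with Gallery Lunch.
Market Visit starts before Bridge Transfer ends → Bridge Transfer and Market Visit overlap.
Gallery Tasting starts after Bridge Transfer ends — done with Bridge Transfer.
Gallery Tasting starts after Market Visit ends — done with Market Visit.
Castle Lunch starts after Gallery Tasting ends — done with Gallery Tasting.
Market Break starts before Castle Lunch ends → Castle Lunch and Market Break overlap.
Overlapping pairs: Bridge Transfer & Market Visit, Castle Lunch & Market Break — 2 in total.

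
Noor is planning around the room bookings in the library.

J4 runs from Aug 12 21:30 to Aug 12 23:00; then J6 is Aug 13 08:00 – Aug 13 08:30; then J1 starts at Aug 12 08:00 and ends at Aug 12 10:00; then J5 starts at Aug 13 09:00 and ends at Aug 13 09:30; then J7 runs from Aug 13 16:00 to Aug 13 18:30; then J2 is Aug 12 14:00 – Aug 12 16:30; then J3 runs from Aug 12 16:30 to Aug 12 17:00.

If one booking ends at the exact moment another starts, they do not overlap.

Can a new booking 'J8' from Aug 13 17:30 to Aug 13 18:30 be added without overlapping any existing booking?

No — it overlaps J7

J1: ends Aug 12 10:00 at or before J8 starts Aug 13 17:30 → clear.
J2: ends Aug 12 16:30 at or before J8 starts Aug 13 17:30 → clear.
J3: ends Aug 12 17:00 at or before J8 starts Aug 13 17:30 → clear.
J4: ends Aug 12 23:00 at or before J8 starts Aug 13 17:30 → clear.
J6: ends Aug 13 08:30 at or before J8 starts Aug 13 17:30 → clear.
J5: ends Aug 13 09:30 at or before J8 starts Aug 13 17:30 → clear.
J7: starts Aug 13 16:00 before J8 ends Aug 13 18:30, and ends Aug 13 18:30 after J8 starts Aug 13 17:30 → overlap.
J8 overlaps J7.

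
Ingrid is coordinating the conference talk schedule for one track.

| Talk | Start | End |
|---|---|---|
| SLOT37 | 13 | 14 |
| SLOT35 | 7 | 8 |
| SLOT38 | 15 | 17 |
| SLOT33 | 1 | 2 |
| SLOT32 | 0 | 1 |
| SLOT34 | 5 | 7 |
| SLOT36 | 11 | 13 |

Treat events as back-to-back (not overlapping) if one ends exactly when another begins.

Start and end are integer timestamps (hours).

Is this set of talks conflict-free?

Sorted by start: SLOT32, SLOT33, SLOT34, SLOT35, SLOT36, SLOT37, SLOT38.
SLOT33 starts exactly when SLOT32 ends (back-to-back, no overlap); SLOT32 is clear from here.
SLOT34 starts after SLOT33 ends; SLOT33 is clear from here.
SLOT35 starts exactly when SLOT34 ends (back-to-back, no overlap); SLOT34 is clear from here.
SLOT36 starts after SLOT35 ends; SLOT35 is clear from here.
SLOT37 starts exactly when SLOT36 ends (back-to-back, no overlap); SLOT36 is clear from here.
SLOT38 starts after SLOT37 ends.
Every pair is clear; the schedule has no overlaps.

Yes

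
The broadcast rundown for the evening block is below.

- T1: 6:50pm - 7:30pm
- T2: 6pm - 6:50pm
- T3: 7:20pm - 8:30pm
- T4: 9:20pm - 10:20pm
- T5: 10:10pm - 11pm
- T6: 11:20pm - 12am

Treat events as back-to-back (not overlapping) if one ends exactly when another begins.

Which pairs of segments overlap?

T1 & T3, T4 & T5

Sorted by start: T2, T1, T3, T4, T5, T6.
T1 starts exactly when T2 ends (back-to-back, no overlap), so T2 has no further overlaps.
T3 starts before T1 ends → T1 and T3 overlap.
T4 starts after T1 ends, so T1 has no further overlaps.
T4 starts after T3 ends, so T3 has no further overlaps.
T5 starts before T4 ends → T4 and T5 overlap.
T6 starts after T4 ends.
T6 starts after T5 ends.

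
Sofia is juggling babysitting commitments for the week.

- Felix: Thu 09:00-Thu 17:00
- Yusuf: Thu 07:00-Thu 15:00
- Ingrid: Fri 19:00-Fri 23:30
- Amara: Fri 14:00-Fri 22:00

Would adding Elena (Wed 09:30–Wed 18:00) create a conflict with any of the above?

Yusuf: starts Thu 07:00 at or after Elena ends Wed 18:00 → clear.
Felix: starts Thu 09:00 at or after Elena ends Wed 18:00 → clear.
Amara: starts Fri 14:00 at or after Elena ends Wed 18:00 → clear.
Ingrid: starts Fri 19:00 at or after Elena ends Wed 18:00 → clear.

No — it doesn't clash with anything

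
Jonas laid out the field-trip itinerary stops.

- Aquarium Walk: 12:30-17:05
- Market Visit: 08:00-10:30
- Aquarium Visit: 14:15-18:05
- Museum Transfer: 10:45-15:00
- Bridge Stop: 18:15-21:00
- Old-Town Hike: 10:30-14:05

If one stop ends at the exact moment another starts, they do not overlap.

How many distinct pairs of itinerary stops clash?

5

Two intervals overlap when each starts before the other ends.
Sorted by start: Market Visit, Old-Town Hike, Museum Transfer, Aquarium Walk, Aquarium Visit, Bridge Stop.
Old-Town Hike starts exactly when Market Visit ends (back-to-back, no overlap), so Market Visit has no further overlaps.
Museum Transfer starts before Old-Town Hike ends → Old-Town Hike and Museum Transfer overlap.
Aquarium Walk starts before Old-Town Hike ends → Old-Town Hike and Aquarium Walk overlap.
Aquarium Visit starts after Old-Town Hike ends, so Old-Town Hike has no further overlaps.
Aquarium Walk starts before Museum Transfer ends → Museum Transfer and Aquarium Walk overlap.
Aquarium Visit starts before Museum Transfer ends → Museum Transfer and Aquarium Visit overlap.
Bridge Stop starts after Museum Transfer ends.
Aquarium Visit starts before Aquarium Walk ends → Aquarium Walk and Aquarium Visit overlap.
Bridge Stop starts after Aquarium Walk ends.
Bridge Stop starts after Aquarium Visit ends.
Overlapping pairs: Aquarium Visit & Aquarium Walk, Aquarium Visit & Museum Transfer, Aquarium Walk & Museum Transfer, Aquarium Walk & Old-Town Hike, Museum Transfer & Old-Town Hike — 5 in total.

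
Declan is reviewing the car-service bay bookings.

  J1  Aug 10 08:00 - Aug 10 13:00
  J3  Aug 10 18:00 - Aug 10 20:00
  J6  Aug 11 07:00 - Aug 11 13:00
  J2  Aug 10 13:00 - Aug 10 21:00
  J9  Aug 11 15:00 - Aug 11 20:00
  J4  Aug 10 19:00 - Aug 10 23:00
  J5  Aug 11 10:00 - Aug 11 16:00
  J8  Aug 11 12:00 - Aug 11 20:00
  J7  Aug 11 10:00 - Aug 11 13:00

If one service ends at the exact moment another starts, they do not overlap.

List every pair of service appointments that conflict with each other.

J2 & J3, J2 & J4, J3 & J4, J5 & J6, J5 & J7, J5 & J8, J5 & J9, J6 & J7, J6 & J8, J7 & J8, J8 & J9

Two intervals overlap when each starts before the other ends.
Sorted by start: J1, J2, J3, J4, J6, J5, J7, J8, J9.
J2 starts exactly when J1 ends (back-to-back, no overlap); J1 is clear from here.
J3 starts before J2 ends → J2 and J3 overlap.
J4 starts before J2 ends → J2 and J4 overlap.
J6 starts after J2 ends; J2 is clear from here.
J4 starts before J3 ends → J3 and J4 overlap.
J6 starts after J3 ends; J3 is clear from here.
J6 starts after J4 ends; J4 is clear from here.
J5 starts before J6 ends → J6 and J5 overlap.
J7 starts before J6 ends → J6 and J7 overlap.
J8 starts before J6 ends → J6 and J8 overlap.
J9 starts after J6 ends.
J7 starts before J5 ends → J5 and J7 overlap.
J8 starts before J5 ends → J5 and J8 overlap.
J9 starts before J5 ends → J5 and J9 overlap.
J8 starts before J7 ends → J7 and J8 overlap.
J9 starts after J7 ends.
J9 starts before J8 ends → J8 and J9 overlap.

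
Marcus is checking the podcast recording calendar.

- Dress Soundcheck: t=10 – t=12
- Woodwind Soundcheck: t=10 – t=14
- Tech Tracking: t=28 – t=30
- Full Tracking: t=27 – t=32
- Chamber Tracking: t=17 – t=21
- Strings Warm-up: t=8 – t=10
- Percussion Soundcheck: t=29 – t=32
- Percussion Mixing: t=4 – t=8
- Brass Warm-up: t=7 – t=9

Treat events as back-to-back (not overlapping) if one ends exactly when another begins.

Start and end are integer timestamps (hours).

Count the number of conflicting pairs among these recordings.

6

Two intervals overlap when each starts before the other ends.
Sorted by start: Percussion Mixing, Brass Warm-up, Strings Warm-up, Woodwind Soundcheck, Dress Soundcheck, Chamber Tracking, Full Tracking, Tech Tracking, Percussion Soundcheck.
Brass Warm-up starts before Percussion Mixing ends → Percussion Mixing and Brass Warm-up overlap.
Strings Warm-up starts exactly when Percussion Mixing ends (back-to-back, no overlap); Percussion Mixing is clear from here.
Strings Warm-up starts before Brass Warm-up ends → Brass Warm-up and Strings Warm-up overlap.
Woodwind Soundcheck starts after Brass Warm-up ends; Brass Warm-up is clear from here.
Woodwind Soundcheck starts exactly when Strings Warm-up ends (back-to-back, no overlap); Strings Warm-up is clear from here.
Dress Soundcheck starts before Woodwind Soundcheck ends → Woodwind Soundcheck and Dress Soundcheck overlap.
Chamber Tracking starts after Woodwind Soundcheck ends; Woodwind Soundcheck is clear from here.
Chamber Tracking starts after Dress Soundcheck ends; Dress Soundcheck is clear from here.
Full Tracking starts after Chamber Tracking ends; Chamber Tracking is clear from here.
Tech Tracking starts before Full Tracking ends → Full Tracking and Tech Tracking overlap.
Percussion Soundcheck starts before Full Tracking ends → Full Tracking and Percussion Soundcheck overlap.
Percussion Soundcheck starts before Tech Tracking ends → Tech Tracking and Percussion Soundcheck overlap.
Overlapping pairs: Brass Warm-up & Percussion Mixing, Brass Warm-up & Strings Warm-up, Dress Soundcheck & Woodwind Soundcheck, Full Tracking & Percussion Soundcheck, Full Tracking & Tech Tracking, Percussion Soundcheck & Tech Tracking — 6 in total.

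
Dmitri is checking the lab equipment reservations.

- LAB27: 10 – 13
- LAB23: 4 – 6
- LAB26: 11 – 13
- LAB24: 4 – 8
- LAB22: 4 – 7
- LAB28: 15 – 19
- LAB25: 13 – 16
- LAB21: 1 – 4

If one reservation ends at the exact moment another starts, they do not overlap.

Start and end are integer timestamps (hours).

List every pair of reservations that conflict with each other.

LAB22 & LAB23, LAB22 & LAB24, LAB23 & LAB24, LAB25 & LAB28, LAB26 & LAB27

Check each pair: they overlap iff neither finishes before the other starts.
Sorted by start: LAB21, LAB22, LAB23, LAB24, LAB27, LAB26, LAB25, LAB28.
LAB22 starts exactly when LAB21 ends (back-to-back, no overlap) — done with LAB21.
LAB23 starts before LAB22 ends → LAB22 and LAB23 overlap.
LAB24 starts before LAB22 ends → LAB22 and LAB24 overlap.
LAB27 starts after LAB22 ends — done with LAB22.
LAB24 starts before LAB23 ends → LAB23 and LAB24 overlap.
LAB27 starts after LAB23 ends — done with LAB23.
LAB27 starts after LAB24 ends — done with LAB24.
LAB26 starts before LAB27 ends → LAB27 and LAB26 overlap.
LAB25 starts exactly when LAB27 ends (back-to-back, no overlap) — done with LAB27.
LAB25 starts exactly when LAB26 ends (back-to-back, no overlap) — done with LAB26.
LAB28 starts before LAB25 ends → LAB25 and LAB28 overlap.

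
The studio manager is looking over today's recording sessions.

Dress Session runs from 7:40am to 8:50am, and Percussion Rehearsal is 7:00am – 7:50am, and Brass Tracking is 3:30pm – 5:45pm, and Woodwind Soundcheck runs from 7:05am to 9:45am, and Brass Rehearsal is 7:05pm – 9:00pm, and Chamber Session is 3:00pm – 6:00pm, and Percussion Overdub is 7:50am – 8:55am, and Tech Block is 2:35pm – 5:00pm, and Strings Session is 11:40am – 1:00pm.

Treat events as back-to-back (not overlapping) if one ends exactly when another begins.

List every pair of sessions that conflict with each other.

Brass Tracking & Chamber Session, Brass Tracking & Tech Block, Chamber Session & Tech Block, Dress Session & Percussion Overdub, Dress Session & Percussion Rehearsal, Dress Session & Woodwind Soundcheck, Percussion Overdub & Woodwind Soundcheck, Percussion Rehearsal & Woodwind Soundcheck

Check each pair: they overlap iff neither finishes before the other starts.
Sorted by start: Percussion Rehearsal, Woodwind Soundcheck, Dress Session, Percussion Overdub, Strings Session, Tech Block, Chamber Session, Brass Tracking, Brass Rehearsal.
Woodwind Soundcheck starts before Percussion Rehearsal ends → Percussion Rehearsal and Woodwind Soundcheck overlap.
Dress Session starts before Percussion Rehearsal ends → Percussion Rehearsal and Dress Session overlap.
Percussion Overdub starts exactly when Percussion Rehearsal ends (back-to-back, no overlap) — done with Percussion Rehearsal.
Dress Session starts before Woodwind Soundcheck ends → Woodwind Soundcheck and Dress Session overlap.
Percussion Overdub starts before Woodwind Soundcheck ends → Woodwind Soundcheck and Percussion Overdub overlap.
Strings Session starts after Woodwind Soundcheck ends — done with Woodwind Soundcheck.
Percussion Overdub starts before Dress Session ends → Dress Session and Percussion Overdub overlap.
Strings Session starts after Dress Session ends — done with Dress Session.
Strings Session starts after Percussion Overdub ends — done with Percussion Overdub.
Tech Block starts after Strings Session ends — done with Strings Session.
Chamber Session starts before Tech Block ends → Tech Block and Chamber Session overlap.
Brass Tracking starts before Tech Block ends → Tech Block and Brass Tracking overlap.
Brass Rehearsal starts after Tech Block ends.
Brass Tracking starts before Chamber Session ends → Chamber Session and Brass Tracking overlap.
Brass Rehearsal starts after Chamber Session ends.
Brass Rehearsal starts after Brass Tracking ends.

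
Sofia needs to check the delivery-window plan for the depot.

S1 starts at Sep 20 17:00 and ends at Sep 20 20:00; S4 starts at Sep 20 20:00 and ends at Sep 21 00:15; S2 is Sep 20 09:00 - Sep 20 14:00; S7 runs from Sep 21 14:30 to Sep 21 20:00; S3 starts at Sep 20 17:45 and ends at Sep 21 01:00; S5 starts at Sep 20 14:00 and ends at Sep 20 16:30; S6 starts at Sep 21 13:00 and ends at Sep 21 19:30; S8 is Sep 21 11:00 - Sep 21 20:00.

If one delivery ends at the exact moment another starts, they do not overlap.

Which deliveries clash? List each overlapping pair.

S1 & S3, S3 & S4, S6 & S7, S6 & S8, S7 & S8

Two intervals overlap when each starts before the other ends.
Sorted by start: S2, S5, S1, S3, S4, S8, S6, S7.
S5 starts exactly when S2 ends (back-to-back, no overlap) — done with S2.
S1 starts after S5 ends — done with S5.
S3 starts before S1 ends → S1 and S3 overlap.
S4 starts exactly when S1 ends (back-to-back, no overlap) — done with S1.
S4 starts before S3 ends → S3 and S4 overlap.
S8 starts after S3 ends — done with S3.
S8 starts after S4 ends — done with S4.
S6 starts before S8 ends → S8 and S6 overlap.
S7 starts before S8 ends → S8 and S7 overlap.
S7 starts before S6 ends → S6 and S7 overlap.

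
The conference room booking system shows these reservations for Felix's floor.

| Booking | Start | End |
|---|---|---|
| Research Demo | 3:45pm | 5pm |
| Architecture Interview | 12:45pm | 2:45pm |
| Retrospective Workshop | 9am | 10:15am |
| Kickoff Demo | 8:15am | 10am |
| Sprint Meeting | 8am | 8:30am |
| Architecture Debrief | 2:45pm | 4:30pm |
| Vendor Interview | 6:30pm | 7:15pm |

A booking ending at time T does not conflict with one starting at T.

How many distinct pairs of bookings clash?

Sorted by start: Sprint Meeting, Kickoff Demo, Retrospective Workshop, Architecture Interview, Architecture Debrief, Research Demo, Vendor Interview.
Kickoff Demo starts before Sprint Meeting ends → Sprint Meeting and Kickoff Demo overlap.
Retrospective Workshop starts after Sprint Meeting ends; Sprint Meeting is clear from here.
Retrospective Workshop starts before Kickoff Demo ends → Kickoff Demo and Retrospective Workshop overlap.
Architecture Interview starts after Kickoff Demo ends; Kickoff Demo is clear from here.
Architecture Interview starts after Retrospective Workshop ends; Retrospective Workshop is clear from here.
Architecture Debrief starts exactly when Architecture Interview ends (back-to-back, no overlap); Architecture Interview is clear from here.
Research Demo starts before Architecture Debrief ends → Architecture Debrief and Research Demo overlap.
Vendor Interview starts after Architecture Debrief ends.
Vendor Interview starts after Research Demo ends.
Overlapping pairs: Architecture Debrief & Research Demo, Kickoff Demo & Retrospective Workshop, Kickoff Demo & Sprint Meeting — 3 in total.

3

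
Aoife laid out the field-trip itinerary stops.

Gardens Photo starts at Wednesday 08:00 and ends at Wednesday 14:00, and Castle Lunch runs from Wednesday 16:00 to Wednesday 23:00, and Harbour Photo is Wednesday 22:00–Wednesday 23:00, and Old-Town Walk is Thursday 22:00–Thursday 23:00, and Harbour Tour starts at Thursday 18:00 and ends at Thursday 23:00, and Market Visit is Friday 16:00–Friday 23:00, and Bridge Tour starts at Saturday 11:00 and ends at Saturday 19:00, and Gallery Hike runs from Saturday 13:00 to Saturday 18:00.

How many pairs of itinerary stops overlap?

3

Sorted by start: Gardens Photo, Castle Lunch, Harbour Photo, Harbour Tour, Old-Town Walk, Market Visit, Bridge Tour, Gallery Hike.
Castle Lunch starts after Gardens Photo ends — done with Gardens Photo.
Harbour Photo starts before Castle Lunch ends → Castle Lunch and Harbour Photo overlap.
Harbour Tour starts after Castle Lunch ends — done with Castle Lunch.
Harbour Tour starts after Harbour Photo ends — done with Harbour Photo.
Old-Town Walk starts before Harbour Tour ends → Harbour Tour and Old-Town Walk overlap.
Market Visit starts after Harbour Tour ends — done with Harbour Tour.
Market Visit starts after Old-Town Walk ends — done with Old-Town Walk.
Bridge Tour starts after Market Visit ends — done with Market Visit.
Gallery Hike starts before Bridge Tour ends → Bridge Tour and Gallery Hike overlap.
Overlapping pairs: Bridge Tour & Gallery Hike, Castle Lunch & Harbour Photo, Harbour Tour & Old-Town Walk — 3 in total.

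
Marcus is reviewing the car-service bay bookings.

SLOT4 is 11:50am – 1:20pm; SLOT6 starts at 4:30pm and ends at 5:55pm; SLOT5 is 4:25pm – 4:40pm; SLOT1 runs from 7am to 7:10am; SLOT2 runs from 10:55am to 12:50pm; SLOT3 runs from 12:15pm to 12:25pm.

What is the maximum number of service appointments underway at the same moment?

Sort all start/end points and keep a running count:
7am start SLOT1 → 1
7:10am end SLOT1 → 0
10:55am start SLOT2 → 1
11:50am start SLOT4 → 2
12:15pm start SLOT3 → 3
12:25pm end SLOT3 → 2
12:50pm end SLOT2 → 1
1:20pm end SLOT4 → 0
4:25pm start SLOT5 → 1
4:30pm start SLOT6 → 2
4:40pm end SLOT5 → 1
5:55pm end SLOT6 → 0
Peak is 3, at 12:15pm (SLOT2, SLOT3, SLOT4).

3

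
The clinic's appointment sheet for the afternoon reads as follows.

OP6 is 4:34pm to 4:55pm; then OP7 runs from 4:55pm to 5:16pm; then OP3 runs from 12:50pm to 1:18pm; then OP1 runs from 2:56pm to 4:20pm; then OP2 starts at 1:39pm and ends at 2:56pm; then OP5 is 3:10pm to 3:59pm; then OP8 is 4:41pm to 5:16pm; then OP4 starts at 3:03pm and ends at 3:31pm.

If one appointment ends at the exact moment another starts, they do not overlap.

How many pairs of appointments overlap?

Check each pair: they overlap iff neither finishes before the other starts.
Sorted by start: OP3, OP2, OP1, OP4, OP5, OP6, OP8, OP7.
OP2 starts after OP3 ends, so OP3 has no further overlaps.
OP1 starts exactly when OP2 ends (back-to-back, no overlap), so OP2 has no further overlaps.
OP4 starts before OP1 ends → OP1 and OP4 overlap.
OP5 starts before OP1 ends → OP1 and OP5 overlap.
OP6 starts after OP1 ends, so OP1 has no further overlaps.
OP5 starts before OP4 ends → OP4 and OP5 overlap.
OP6 starts after OP4 ends, so OP4 has no further overlaps.
OP6 starts after OP5 ends, so OP5 has no further overlaps.
OP8 starts before OP6 ends → OP6 and OP8 overlap.
OP7 starts exactly when OP6 ends (back-to-back, no overlap).
OP7 starts before OP8 ends → OP8 and OP7 overlap.
Overlapping pairs: OP1 & OP4, OP1 & OP5, OP4 & OP5, OP6 & OP8, OP7 & OP8 — 5 in total.

5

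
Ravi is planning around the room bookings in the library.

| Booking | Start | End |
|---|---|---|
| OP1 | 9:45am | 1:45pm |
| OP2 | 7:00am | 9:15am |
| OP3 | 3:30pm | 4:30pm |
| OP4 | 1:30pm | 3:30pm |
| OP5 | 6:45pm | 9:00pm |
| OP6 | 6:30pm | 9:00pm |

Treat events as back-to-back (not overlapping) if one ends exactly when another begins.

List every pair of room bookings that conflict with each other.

Sorted by start: OP2, OP1, OP4, OP3, OP6, OP5.
OP1 starts after OP2 ends; OP2 is clear from here.
OP4 starts before OP1 ends → OP1 and OP4 overlap.
OP3 starts after OP1 ends; OP1 is clear from here.
OP3 starts exactly when OP4 ends (back-to-back, no overlap); OP4 is clear from here.
OP6 starts after OP3 ends; OP3 is clear from here.
OP5 starts before OP6 ends → OP6 and OP5 overlap.

OP1 & OP4, OP5 & OP6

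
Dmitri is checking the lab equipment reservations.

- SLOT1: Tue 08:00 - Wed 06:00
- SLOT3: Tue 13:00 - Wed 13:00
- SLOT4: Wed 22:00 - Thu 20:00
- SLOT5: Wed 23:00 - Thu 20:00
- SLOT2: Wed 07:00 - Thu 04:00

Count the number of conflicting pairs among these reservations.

5

Sorted by start: SLOT1, SLOT3, SLOT2, SLOT4, SLOT5.
SLOT3 starts before SLOT1 ends → SLOT1 and SLOT3 overlap.
SLOT2 starts after SLOT1 ends; SLOT1 is clear from here.
SLOT2 starts before SLOT3 ends → SLOT3 and SLOT2 overlap.
SLOT4 starts after SLOT3 ends; SLOT3 is clear from here.
SLOT4 starts before SLOT2 ends → SLOT2 and SLOT4 overlap.
SLOT5 starts before SLOT2 ends → SLOT2 and SLOT5 overlap.
SLOT5 starts before SLOT4 ends → SLOT4 and SLOT5 overlap.
Overlapping pairs: SLOT1 & SLOT3, SLOT2 & SLOT3, SLOT2 & SLOT4, SLOT2 & SLOT5, SLOT4 & SLOT5 — 5 in total.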